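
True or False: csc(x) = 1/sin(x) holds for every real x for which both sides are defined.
True.

Claim: csc(x) = 1/sin(x).
Reasoning: csc(x) is by definition the reciprocal of sin(x), wherever sin(x) ≠ 0.
So the two sides agree for every real x for which both sides are defined.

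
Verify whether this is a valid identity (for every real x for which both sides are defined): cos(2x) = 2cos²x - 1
Claim: cos(2x) = 2cos²x - 1.
Reasoning: cos(2x) = cos²x - sin²x. Replace sin²x by 1 - cos²x: cos²x - (1 - cos²x) = 2cos²x - 1.
So the two sides agree for every real x for which both sides are defined.

Conclusion: Yes, this is an identity.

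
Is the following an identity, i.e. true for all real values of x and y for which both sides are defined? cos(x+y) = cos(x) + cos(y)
Claim: cos(x+y) = cos(x) + cos(y).
Test a specific point where both sides are defined: x = π/6, y = -π/6.
LHS = cos(x+y) ≈ 1.0000
RHS = cos(x) + cos(y) ≈ 1.7321
Since 1.0000 ≠ 1.7321, the equation fails at this point, so it cannot hold for all real values of x and y for which both sides are defined.
The correct expansion is cos(x+y) = cos(x)cos(y) - sin(x)sin(y); cosine is not additive.

Conclusion: No, this is NOT an identity.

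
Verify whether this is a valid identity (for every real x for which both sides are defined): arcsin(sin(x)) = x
Claim: arcsin(sin(x)) = x.
Test a specific point where both sides are defined: x = 3π/4.
LHS = arcsin(sin(x)) ≈ 0.7854
RHS = x ≈ 2.3562
Since 0.7854 ≠ 2.3562, the equation fails at this point, so it cannot hold for every real x for which both sides are defined.
arcsin only returns values in [-π/2, π/2], so arcsin(sin(x)) = x holds only for x in that interval, not for all real x.

Conclusion: No, this is NOT an identity.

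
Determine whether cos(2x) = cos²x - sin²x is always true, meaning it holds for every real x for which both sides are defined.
Claim: cos(2x) = cos²x - sin²x.
Reasoning: Put y = x in the addition formula cos(x+y) = cos(x)cos(y) - sin(x)sin(y): cos(2x) = cos²x - sin²x.
So the two sides agree for every real x for which both sides are defined.

Conclusion: Yes, this is an identity.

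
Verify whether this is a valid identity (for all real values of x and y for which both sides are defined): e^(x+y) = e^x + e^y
Claim: e^(x+y) = e^x + e^y.
Test a specific point where both sides are defined: x = 1/2, y = 1.
LHS = e^(x+y) ≈ 4.4817
RHS = e^x + e^y ≈ 4.3670
Since 4.4817 ≠ 4.3670, the equation fails at this point, so it cannot hold for all real values of x and y for which both sides are defined.
The correct rule is e^(x+y) = e^x · e^y (a product, not a sum).

Conclusion: No, this is NOT an identity.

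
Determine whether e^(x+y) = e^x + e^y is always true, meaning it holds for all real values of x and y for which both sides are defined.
Claim: e^(x+y) = e^x + e^y.
Test a specific point where both sides are defined: x = 3, y = 5.
LHS = e^(x+y) ≈ 2980.9580
RHS = e^x + e^y ≈ 168.4987
Since 2980.9580 ≠ 168.4987, the equation fails at this point, so it cannot hold for all real values of x and y for which both sides are defined.
The correct rule is e^(x+y) = e^x · e^y (a product, not a sum).

Conclusion: No, this is NOT an identity.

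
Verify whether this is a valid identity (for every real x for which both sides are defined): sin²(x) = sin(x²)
Claim: sin²(x) = sin(x²).
Test a specific point where both sides are defined: x = -π/2.
LHS = sin²(x) ≈ 1.0000
RHS = sin(x²) ≈ 0.6243
Since 1.0000 ≠ 0.6243, the equation fails at this point, so it cannot hold for every real x for which both sides are defined.
sin²(x) means (sin x)², squaring the output; sin(x²) squares the input. These are different functions.

Conclusion: No, this is NOT an identity.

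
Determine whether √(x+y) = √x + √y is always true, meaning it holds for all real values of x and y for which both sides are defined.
Claim: √(x+y) = √x + √y.
Test a specific point where both sides are defined: x = 1/2, y = 3.
LHS = √(x+y) ≈ 1.8708
RHS = √x + √y ≈ 2.4392
Since 1.8708 ≠ 2.4392, the equation fails at this point, so it cannot hold for all real values of x and y for which both sides are defined.
Squaring the right side gives x + 2√(xy) + y, not x + y.

Conclusion: No, this is NOT an identity.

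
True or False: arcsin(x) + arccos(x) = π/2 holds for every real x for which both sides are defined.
Claim: arcsin(x) + arccos(x) = π/2.
Reasoning: Both sides are defined for -1 ≤ x ≤ 1. Let θ = arcsin(x), so sin θ = x and θ ∈ [-π/2, π/2]. Then cos(π/2 - θ) = sin θ = x and π/2 - θ ∈ [0, π], which is exactly the range of arccos, so arccos(x) = π/2 - θ. Adding: arcsin(x) + arccos(x) = θ + (π/2 - θ) = π/2.
So the two sides agree for every real x for which both sides are defined.

Conclusion: True.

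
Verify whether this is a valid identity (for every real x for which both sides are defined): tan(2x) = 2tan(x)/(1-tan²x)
Claim: tan(2x) = 2tan(x)/(1-tan²x).
Reasoning: tan(2x) = sin(2x)/cos(2x) = 2sin(x)cos(x) / (cos²x - sin²x). Divide numerator and denominator by cos²x: 2tan(x) / (1 - tan²x).
So the two sides agree for every real x for which both sides are defined.

Conclusion: Yes, this is an identity.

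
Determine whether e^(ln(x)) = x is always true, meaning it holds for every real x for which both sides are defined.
Claim: e^(ln(x)) = x.
Reasoning: For x > 0, ln(x) is by definition the exponent p such that e^p = x. Raising e to that exponent therefore returns x: e^(ln x) = x.
So the two sides agree for every real x for which both sides are defined.

Conclusion: Yes, this is an identity.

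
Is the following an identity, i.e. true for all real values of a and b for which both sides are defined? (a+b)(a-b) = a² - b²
Claim: (a+b)(a-b) = a² - b².
Reasoning: Expand: (a+b)(a-b) = a² - ab + ba - b² = a² - b² (the cross terms cancel).
So the two sides agree for all real values of a and b for which both sides are defined.

Conclusion: Yes, this is an identity.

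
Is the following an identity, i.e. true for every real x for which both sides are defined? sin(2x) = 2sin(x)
No, this is NOT an identity.

Claim: sin(2x) = 2sin(x).
Test a specific point where both sides are defined: x = -π/3.
LHS = sin(2x) ≈ -0.8660
RHS = 2sin(x) ≈ -1.7321
Since -0.8660 ≠ -1.7321, the equation fails at this point, so it cannot hold for every real x for which both sides are defined.
The correct double-angle formula is sin(2x) = 2sin(x)cos(x).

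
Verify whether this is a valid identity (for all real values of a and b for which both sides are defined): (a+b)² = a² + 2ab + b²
Yes, this is an identity.

Claim: (a+b)² = a² + 2ab + b².
Reasoning: Expand: (a+b)² = (a+b)(a+b) = a·a + a·b + b·a + b·b = a² + 2ab + b².
So the two sides agree for all real values of a and b for which both sides are defined.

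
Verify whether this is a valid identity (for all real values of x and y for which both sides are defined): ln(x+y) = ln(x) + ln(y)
No, this is NOT an identity.

Claim: ln(x+y) = ln(x) + ln(y).
Test a specific point where both sides are defined: x = 5, y = 4.
LHS = ln(x+y) ≈ 2.1972
RHS = ln(x) + ln(y) ≈ 2.9957
Since 2.1972 ≠ 2.9957, the equation fails at this point, so it cannot hold for all real values of x and y for which both sides are defined.
ln(x) + ln(y) = ln(xy), not ln(x+y).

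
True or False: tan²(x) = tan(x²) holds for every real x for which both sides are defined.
Claim: tan²(x) = tan(x²).
Test a specific point where both sides are defined: x = -π/6.
LHS = tan²(x) ≈ 0.3333
RHS = tan(x²) ≈ 0.2812
Since 0.3333 ≠ 0.2812, the equation fails at this point, so it cannot hold for every real x for which both sides are defined.
tan²(x) means (tan x)², squaring the output; tan(x²) squares the input. These are different functions.

Conclusion: False.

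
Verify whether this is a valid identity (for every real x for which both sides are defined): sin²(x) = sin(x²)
Claim: sin²(x) = sin(x²).
Test a specific point where both sides are defined: x = π/6.
LHS = sin²(x) ≈ 0.2500
RHS = sin(x²) ≈ 0.2707
Since 0.2500 ≠ 0.2707, the equation fails at this point, so it cannot hold for every real x for which both sides are defined.
sin²(x) means (sin x)², squaring the output; sin(x²) squares the input. These are different functions.

Conclusion: No, this is NOT an identity.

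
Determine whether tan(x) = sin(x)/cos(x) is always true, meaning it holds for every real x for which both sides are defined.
Yes, this is an identity.

Claim: tan(x) = sin(x)/cos(x).
Reasoning: For an angle x whose terminal point on the unit circle is (cos x, sin x), tan(x) is defined as the ratio (second coordinate)/(first coordinate) = sin(x)/cos(x), wherever cos(x) ≠ 0.
So the two sides agree for every real x for which both sides are defined.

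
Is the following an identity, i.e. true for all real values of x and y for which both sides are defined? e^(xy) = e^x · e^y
Claim: e^(xy) = e^x · e^y.
Test a specific point where both sides are defined: x = 1, y = -2.
LHS = e^(xy) ≈ 0.1353
RHS = e^x · e^y ≈ 0.3679
Since 0.1353 ≠ 0.3679, the equation fails at this point, so it cannot hold for all real values of x and y for which both sides are defined.
e^x · e^y = e^(x+y), not e^(xy).

Conclusion: No, this is NOT an identity.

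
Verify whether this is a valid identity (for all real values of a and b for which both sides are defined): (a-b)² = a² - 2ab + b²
Claim: (a-b)² = a² - 2ab + b².
Reasoning: Expand: (a-b)² = (a-b)(a-b) = a·a - a·b - b·a + b·b = a² - 2ab + b².
So the two sides agree for all real values of a and b for which both sides are defined.

Conclusion: Yes, this is an identity.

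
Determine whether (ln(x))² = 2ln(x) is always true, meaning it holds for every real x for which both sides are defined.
Claim: (ln(x))² = 2ln(x).
Test a specific point where both sides are defined: x = 5.
LHS = (ln(x))² ≈ 2.5903
RHS = 2ln(x) ≈ 3.2189
Since 2.5903 ≠ 3.2189, the equation fails at this point, so it cannot hold for every real x for which both sides are defined.
2ln(x) equals ln(x²), which is not the same as (ln x)².

Conclusion: No, this is NOT an identity.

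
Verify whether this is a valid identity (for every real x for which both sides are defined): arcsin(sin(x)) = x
No, this is NOT an identity.

Claim: arcsin(sin(x)) = x.
Test a specific point where both sides are defined: x = π.
LHS = arcsin(sin(x)) ≈ 0.0000
RHS = x ≈ 3.1416
Since 0.0000 ≠ 3.1416, the equation fails at this point, so it cannot hold for every real x for which both sides are defined.
arcsin only returns values in [-π/2, π/2], so arcsin(sin(x)) = x holds only for x in that interval, not for all real x.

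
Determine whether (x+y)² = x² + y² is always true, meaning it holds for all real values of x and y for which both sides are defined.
Claim: (x+y)² = x² + y².
Test a specific point where both sides are defined: x = -3, y = -3.
LHS = (x+y)² ≈ 36.0000
RHS = x² + y² ≈ 18.0000
Since 36.0000 ≠ 18.0000, the equation fails at this point, so it cannot hold for all real values of x and y for which both sides are defined.
The correct expansion is (x+y)² = x² + 2xy + y²; the cross term 2xy is missing.

Conclusion: No, this is NOT an identity.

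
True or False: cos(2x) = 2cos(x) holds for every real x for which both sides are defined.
False.

Claim: cos(2x) = 2cos(x).
Test a specific point where both sides are defined: x = 2π/3.
LHS = cos(2x) ≈ -0.5000
RHS = 2cos(x) ≈ -1.0000
Since -0.5000 ≠ -1.0000, the equation fails at this point, so it cannot hold for every real x for which both sides are defined.
The correct double-angle formula is cos(2x) = cos²x - sin²x.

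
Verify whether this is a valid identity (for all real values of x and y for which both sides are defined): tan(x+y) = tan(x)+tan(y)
Claim: tan(x+y) = tan(x)+tan(y).
Test a specific point where both sides are defined: x = 2π/3, y = 3π/4.
LHS = tan(x+y) ≈ 3.7321
RHS = tan(x)+tan(y) ≈ -2.7321
Since 3.7321 ≠ -2.7321, the equation fails at this point, so it cannot hold for all real values of x and y for which both sides are defined.
The correct formula is tan(x+y) = (tan(x) + tan(y))/(1 - tan(x)tan(y)).

Conclusion: No, this is NOT an identity.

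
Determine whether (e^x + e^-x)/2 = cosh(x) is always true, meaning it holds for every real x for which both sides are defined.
Yes, this is an identity.

Claim: (e^x + e^-x)/2 = cosh(x).
Reasoning: This is exactly the definition of the hyperbolic cosine: cosh(x) := (e^x + e^-x)/2.
So the two sides agree for every real x for which both sides are defined.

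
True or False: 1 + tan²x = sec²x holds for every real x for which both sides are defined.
Claim: 1 + tan²x = sec²x.
Reasoning: Start from sin²x + cos²x = 1 and divide every term by cos²x (allowed wherever tan x and sec x are defined): tan²x + 1 = 1/cos²x = sec²x.
So the two sides agree for every real x for which both sides are defined.

Conclusion: True.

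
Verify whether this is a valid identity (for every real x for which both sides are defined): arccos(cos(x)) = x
No, this is NOT an identity.

Claim: arccos(cos(x)) = x.
Test a specific point where both sides are defined: x = -π/6.
LHS = arccos(cos(x)) ≈ 0.5236
RHS = x ≈ -0.5236
Since 0.5236 ≠ -0.5236, the equation fails at this point, so it cannot hold for every real x for which both sides are defined.
arccos only returns values in [0, π], so arccos(cos(x)) = x holds only for x in that interval, not for all real x.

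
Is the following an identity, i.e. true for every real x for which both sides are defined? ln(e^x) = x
Claim: ln(e^x) = x.
Reasoning: ln is the inverse of the exponential: ln(e^x) asks for the exponent p with e^p = e^x, and since e^p is one-to-one that exponent is p = x.
So the two sides agree for every real x for which both sides are defined.

Conclusion: Yes, this is an identity.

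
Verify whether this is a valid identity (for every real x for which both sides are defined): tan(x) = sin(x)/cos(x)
Claim: tan(x) = sin(x)/cos(x).
Reasoning: For an angle x whose terminal point on the unit circle is (cos x, sin x), tan(x) is defined as the ratio (second coordinate)/(first coordinate) = sin(x)/cos(x), wherever cos(x) ≠ 0.
So the two sides agree for every real x for which both sides are defined.

Conclusion: Yes, this is an identity.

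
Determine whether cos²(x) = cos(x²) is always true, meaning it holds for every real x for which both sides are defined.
Claim: cos²(x) = cos(x²).
Test a specific point where both sides are defined: x = -π/6.
LHS = cos²(x) ≈ 0.7500
RHS = cos(x²) ≈ 0.9627
Since 0.7500 ≠ 0.9627, the equation fails at this point, so it cannot hold for every real x for which both sides are defined.
cos²(x) means (cos x)², squaring the output; cos(x²) squares the input. These are different functions.

Conclusion: No, this is NOT an identity.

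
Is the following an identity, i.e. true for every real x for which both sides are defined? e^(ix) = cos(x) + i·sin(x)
Claim: e^(ix) = cos(x) + i·sin(x).
Reasoning: Euler's formula. Expand e^(ix) = Σ (ix)^k / k!. Since i² = -1, the even-k terms are Σ (-1)^m x^(2m)/(2m)! = cos(x) and the odd-k terms are i · Σ (-1)^m x^(2m+1)/(2m+1)! = i·sin(x).
So the two sides agree for every real x for which both sides are defined.

Conclusion: Yes, this is an identity.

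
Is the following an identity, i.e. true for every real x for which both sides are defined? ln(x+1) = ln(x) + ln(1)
No, this is NOT an identity.

Claim: ln(x+1) = ln(x) + ln(1).
Test a specific point where both sides are defined: x = 1.
LHS = ln(x+1) ≈ 0.6931
RHS = ln(x) + ln(1) ≈ 0.0000
Since 0.6931 ≠ 0.0000, the equation fails at this point, so it cannot hold for every real x for which both sides are defined.
ln(1) = 0, so the right side is just ln(x), which differs from ln(x+1).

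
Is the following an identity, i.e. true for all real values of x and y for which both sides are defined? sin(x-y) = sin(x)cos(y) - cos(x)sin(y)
Claim: sin(x-y) = sin(x)cos(y) - cos(x)sin(y).
Reasoning: Replace y by -y in sin(x+y) = sin(x)cos(y) + cos(x)sin(y) and use cos(-y) = cos(y), sin(-y) = -sin(y): sin(x-y) = sin(x)cos(y) - cos(x)sin(y).
So the two sides agree for all real values of x and y for which both sides are defined.

Conclusion: Yes, this is an identity.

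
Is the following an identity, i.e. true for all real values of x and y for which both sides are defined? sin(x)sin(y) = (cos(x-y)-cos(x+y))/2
Yes, this is an identity.

Claim: sin(x)sin(y) = (cos(x-y)-cos(x+y))/2.
Reasoning: cos(x-y) = cos(x)cos(y) + sin(x)sin(y) and cos(x+y) = cos(x)cos(y) - sin(x)sin(y). Subtracting, cos(x-y) - cos(x+y) = 2sin(x)sin(y); divide by 2.
So the two sides agree for all real values of x and y for which both sides are defined.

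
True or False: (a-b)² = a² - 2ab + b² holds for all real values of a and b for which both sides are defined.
Claim: (a-b)² = a² - 2ab + b².
Reasoning: Expand: (a-b)² = (a-b)(a-b) = a·a - a·b - b·a + b·b = a² - 2ab + b².
So the two sides agree for all real values of a and b for which both sides are defined.

Conclusion: True.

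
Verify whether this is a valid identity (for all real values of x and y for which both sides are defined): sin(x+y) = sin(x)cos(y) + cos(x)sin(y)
Yes, this is an identity.

Claim: sin(x+y) = sin(x)cos(y) + cos(x)sin(y).
Reasoning: By Euler's formula e^(i(x+y)) = e^(ix)·e^(iy) = (cos x + i·sin x)(cos y + i·sin y). The imaginary part of the left side is sin(x+y); the imaginary part of the product is sin(x)cos(y) + cos(x)sin(y).
So the two sides agree for all real values of x and y for which both sides are defined.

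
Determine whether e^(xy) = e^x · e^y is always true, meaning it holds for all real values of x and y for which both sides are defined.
Claim: e^(xy) = e^x · e^y.
Test a specific point where both sides are defined: x = 3/2, y = 5.
LHS = e^(xy) ≈ 1808.0424
RHS = e^x · e^y ≈ 665.1416
Since 1808.0424 ≠ 665.1416, the equation fails at this point, so it cannot hold for all real values of x and y for which both sides are defined.
e^x · e^y = e^(x+y), not e^(xy).

Conclusion: No, this is NOT an identity.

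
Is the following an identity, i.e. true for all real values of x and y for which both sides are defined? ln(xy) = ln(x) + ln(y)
Claim: ln(xy) = ln(x) + ln(y).
Reasoning: Both sides are simultaneously defined only when x, y > 0. Write x = e^p, y = e^q (p = ln x, q = ln y). Then xy = e^p · e^q = e^(p+q), so ln(xy) = p + q = ln(x) + ln(y).
So the two sides agree for all real values of x and y for which both sides are defined.

Conclusion: Yes, this is an identity.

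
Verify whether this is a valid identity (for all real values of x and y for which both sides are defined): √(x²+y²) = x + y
Claim: √(x²+y²) = x + y.
Test a specific point where both sides are defined: x = -1, y = 3/2.
LHS = √(x²+y²) ≈ 1.8028
RHS = x + y ≈ 0.5000
Since 1.8028 ≠ 0.5000, the equation fails at this point, so it cannot hold for all real values of x and y for which both sides are defined.
(x+y)² = x² + 2xy + y², not x² + y², so the square root does not split this way.

Conclusion: No, this is NOT an identity.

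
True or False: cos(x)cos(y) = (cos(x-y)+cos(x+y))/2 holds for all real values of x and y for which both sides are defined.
True.

Claim: cos(x)cos(y) = (cos(x-y)+cos(x+y))/2.
Reasoning: cos(x-y) = cos(x)cos(y) + sin(x)sin(y) and cos(x+y) = cos(x)cos(y) - sin(x)sin(y). Adding, cos(x-y) + cos(x+y) = 2cos(x)cos(y); divide by 2.
So the two sides agree for all real values of x and y for which both sides are defined.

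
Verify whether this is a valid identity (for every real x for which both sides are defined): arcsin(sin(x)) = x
No, this is NOT an identity.

Claim: arcsin(sin(x)) = x.
Test a specific point where both sides are defined: x = π.
LHS = arcsin(sin(x)) ≈ 0.0000
RHS = x ≈ 3.1416
Since 0.0000 ≠ 3.1416, the equation fails at this point, so it cannot hold for every real x for which both sides are defined.
arcsin only returns values in [-π/2, π/2], so arcsin(sin(x)) = x holds only for x in that interval, not for all real x.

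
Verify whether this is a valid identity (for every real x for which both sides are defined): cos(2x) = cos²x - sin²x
Claim: cos(2x) = cos²x - sin²x.
Reasoning: Put y = x in the addition formula cos(x+y) = cos(x)cos(y) - sin(x)sin(y): cos(2x) = cos²x - sin²x.
So the two sides agree for every real x for which both sides are defined.

Conclusion: Yes, this is an identity.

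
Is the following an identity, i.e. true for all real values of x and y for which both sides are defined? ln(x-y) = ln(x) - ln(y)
Claim: ln(x-y) = ln(x) - ln(y).
Test a specific point where both sides are defined: x = 4, y = 3/2.
LHS = ln(x-y) ≈ 0.9163
RHS = ln(x) - ln(y) ≈ 0.9808
Since 0.9163 ≠ 0.9808, the equation fails at this point, so it cannot hold for all real values of x and y for which both sides are defined.
ln(x) - ln(y) = ln(x/y), not ln(x-y).

Conclusion: No, this is NOT an identity.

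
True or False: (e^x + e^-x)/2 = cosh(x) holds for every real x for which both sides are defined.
True.

Claim: (e^x + e^-x)/2 = cosh(x).
Reasoning: This is exactly the definition of the hyperbolic cosine: cosh(x) := (e^x + e^-x)/2.
So the two sides agree for every real x for which both sides are defined.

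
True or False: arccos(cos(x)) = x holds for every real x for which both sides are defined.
Claim: arccos(cos(x)) = x.
Test a specific point where both sides are defined: x = -π/3.
LHS = arccos(cos(x)) ≈ 1.0472
RHS = x ≈ -1.0472
Since 1.0472 ≠ -1.0472, the equation fails at this point, so it cannot hold for every real x for which both sides are defined.
arccos only returns values in [0, π], so arccos(cos(x)) = x holds only for x in that interval, not for all real x.

Conclusion: False.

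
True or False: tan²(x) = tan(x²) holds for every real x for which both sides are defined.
False.

Claim: tan²(x) = tan(x²).
Test a specific point where both sides are defined: x = π/4.
LHS = tan²(x) ≈ 1.0000
RHS = tan(x²) ≈ 0.7092
Since 1.0000 ≠ 0.7092, the equation fails at this point, so it cannot hold for every real x for which both sides are defined.
tan²(x) means (tan x)², squaring the output; tan(x²) squares the input. These are different functions.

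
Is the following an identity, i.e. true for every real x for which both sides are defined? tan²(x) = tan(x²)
Claim: tan²(x) = tan(x²).
Test a specific point where both sides are defined: x = -π/4.
LHS = tan²(x) ≈ 1.0000
RHS = tan(x²) ≈ 0.7092
Since 1.0000 ≠ 0.7092, the equation fails at this point, so it cannot hold for every real x for which both sides are defined.
tan²(x) means (tan x)², squaring the output; tan(x²) squares the input. These are different functions.

Conclusion: No, this is NOT an identity.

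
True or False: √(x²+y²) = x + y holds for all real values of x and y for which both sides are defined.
Claim: √(x²+y²) = x + y.
Test a specific point where both sides are defined: x = 4, y = 5.
LHS = √(x²+y²) ≈ 6.4031
RHS = x + y ≈ 9.0000
Since 6.4031 ≠ 9.0000, the equation fails at this point, so it cannot hold for all real values of x and y for which both sides are defined.
(x+y)² = x² + 2xy + y², not x² + y², so the square root does not split this way.

Conclusion: False.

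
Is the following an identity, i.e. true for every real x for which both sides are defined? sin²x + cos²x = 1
Claim: sin²x + cos²x = 1.
Reasoning: The point (cos x, sin x) lies on the unit circle X² + Y² = 1, so cos²x + sin²x = 1 for every real x.
So the two sides agree for every real x for which both sides are defined.

Conclusion: Yes, this is an identity.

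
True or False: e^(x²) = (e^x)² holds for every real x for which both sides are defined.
False.

Claim: e^(x²) = (e^x)².
Test a specific point where both sides are defined: x = -3.
LHS = e^(x²) ≈ 8103.0839
RHS = (e^x)² ≈ 0.0025
Since 8103.0839 ≠ 0.0025, the equation fails at this point, so it cannot hold for every real x for which both sides are defined.
(e^x)² = e^(2x), and 2x ≠ x² in general.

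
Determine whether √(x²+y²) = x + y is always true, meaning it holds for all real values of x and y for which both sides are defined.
Claim: √(x²+y²) = x + y.
Test a specific point where both sides are defined: x = 1, y = 1/2.
LHS = √(x²+y²) ≈ 1.1180
RHS = x + y ≈ 1.5000
Since 1.1180 ≠ 1.5000, the equation fails at this point, so it cannot hold for all real values of x and y for which both sides are defined.
(x+y)² = x² + 2xy + y², not x² + y², so the square root does not split this way.

Conclusion: No, this is NOT an identity.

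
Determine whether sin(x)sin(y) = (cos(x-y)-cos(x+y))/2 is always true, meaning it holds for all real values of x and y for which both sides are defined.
Yes, this is an identity.

Claim: sin(x)sin(y) = (cos(x-y)-cos(x+y))/2.
Reasoning: cos(x-y) = cos(x)cos(y) + sin(x)sin(y) and cos(x+y) = cos(x)cos(y) - sin(x)sin(y). Subtracting, cos(x-y) - cos(x+y) = 2sin(x)sin(y); divide by 2.
So the two sides agree for all real values of x and y for which both sides are defined.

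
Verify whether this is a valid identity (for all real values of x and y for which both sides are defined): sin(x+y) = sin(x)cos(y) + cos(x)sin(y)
Yes, this is an identity.

Claim: sin(x+y) = sin(x)cos(y) + cos(x)sin(y).
Reasoning: By Euler's formula e^(i(x+y)) = e^(ix)·e^(iy) = (cos x + i·sin x)(cos y + i·sin y). The imaginary part of the left side is sin(x+y); the imaginary part of the product is sin(x)cos(y) + cos(x)sin(y).
So the two sides agree for all real values of x and y for which both sides are defined.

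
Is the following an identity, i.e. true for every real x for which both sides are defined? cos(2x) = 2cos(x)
Claim: cos(2x) = 2cos(x).
Test a specific point where both sides are defined: x = -π/4.
LHS = cos(2x) ≈ 0.0000
RHS = 2cos(x) ≈ 1.4142
Since 0.0000 ≠ 1.4142, the equation fails at this point, so it cannot hold for every real x for which both sides are defined.
The correct double-angle formula is cos(2x) = cos²x - sin²x.

Conclusion: No, this is NOT an identity.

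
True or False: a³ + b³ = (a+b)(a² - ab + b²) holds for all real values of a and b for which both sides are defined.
Claim: a³ + b³ = (a+b)(a² - ab + b²).
Reasoning: Expand the right side: (a+b)(a² - ab + b²) = a³ - a²b + ab² + a²b - ab² + b³ = a³ + b³ (the middle terms cancel in pairs).
So the two sides agree for all real values of a and b for which both sides are defined.

Conclusion: True.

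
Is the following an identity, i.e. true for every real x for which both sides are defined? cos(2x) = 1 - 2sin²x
Yes, this is an identity.

Claim: cos(2x) = 1 - 2sin²x.
Reasoning: cos(2x) = cos²x - sin²x. Replace cos²x by 1 - sin²x: (1 - sin²x) - sin²x = 1 - 2sin²x.
So the two sides agree for every real x for which both sides are defined.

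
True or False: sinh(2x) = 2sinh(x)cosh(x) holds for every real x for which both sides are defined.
True.

Claim: sinh(2x) = 2sinh(x)cosh(x).
Reasoning: 2sinh(x)cosh(x) = 2 · (e^x - e^-x)/2 · (e^x + e^-x)/2 = (e^(2x) - e^(-2x))/2 = sinh(2x).
So the two sides agree for every real x for which both sides are defined.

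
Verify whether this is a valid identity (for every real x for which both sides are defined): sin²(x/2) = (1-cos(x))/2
Yes, this is an identity.

Claim: sin²(x/2) = (1-cos(x))/2.
Reasoning: Use cos(2θ) = 1 - 2sin²θ with θ = x/2: cos(x) = 1 - 2sin²(x/2). Solving for sin²(x/2) gives (1 - cos(x))/2.
So the two sides agree for every real x for which both sides are defined.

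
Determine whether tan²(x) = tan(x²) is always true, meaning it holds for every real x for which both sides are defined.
Claim: tan²(x) = tan(x²).
Test a specific point where both sides are defined: x = π/6.
LHS = tan²(x) ≈ 0.3333
RHS = tan(x²) ≈ 0.2812
Since 0.3333 ≠ 0.2812, the equation fails at this point, so it cannot hold for every real x for which both sides are defined.
tan²(x) means (tan x)², squaring the output; tan(x²) squares the input. These are different functions.

Conclusion: No, this is NOT an identity.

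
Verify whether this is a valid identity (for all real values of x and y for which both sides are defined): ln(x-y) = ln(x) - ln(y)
Claim: ln(x-y) = ln(x) - ln(y).
Test a specific point where both sides are defined: x = 2, y = 1/2.
LHS = ln(x-y) ≈ 0.4055
RHS = ln(x) - ln(y) ≈ 1.3863
Since 0.4055 ≠ 1.3863, the equation fails at this point, so it cannot hold for all real values of x and y for which both sides are defined.
ln(x) - ln(y) = ln(x/y), not ln(x-y).

Conclusion: No, this is NOT an identity.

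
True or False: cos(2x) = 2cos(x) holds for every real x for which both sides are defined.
False.

Claim: cos(2x) = 2cos(x).
Test a specific point where both sides are defined: x = π.
LHS = cos(2x) ≈ 1.0000
RHS = 2cos(x) ≈ -2.0000
Since 1.0000 ≠ -2.0000, the equation fails at this point, so it cannot hold for every real x for which both sides are defined.
The correct double-angle formula is cos(2x) = cos²x - sin²x.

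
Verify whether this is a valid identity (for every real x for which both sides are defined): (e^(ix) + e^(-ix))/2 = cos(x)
Claim: (e^(ix) + e^(-ix))/2 = cos(x).
Reasoning: By Euler's formula e^(ix) = cos(x) + i·sin(x) and e^(-ix) = cos(x) - i·sin(x). Adding cancels the sine terms: e^(ix) + e^(-ix) = 2cos(x); divide by 2.
So the two sides agree for every real x for which both sides are defined.

Conclusion: Yes, this is an identity.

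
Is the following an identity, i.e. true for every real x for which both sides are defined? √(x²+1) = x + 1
No, this is NOT an identity.

Claim: √(x²+1) = x + 1.
Test a specific point where both sides are defined: x = -2.
LHS = √(x²+1) ≈ 2.2361
RHS = x + 1 ≈ -1.0000
Since 2.2361 ≠ -1.0000, the equation fails at this point, so it cannot hold for every real x for which both sides are defined.
(x+1)² = x² + 2x + 1 ≠ x² + 1 unless x = 0.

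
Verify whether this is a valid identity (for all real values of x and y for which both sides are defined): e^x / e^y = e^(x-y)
Claim: e^x / e^y = e^(x-y).
Reasoning: 1/e^y = e^(-y), so e^x / e^y = e^x · e^(-y) = e^(x + (-y)) = e^(x-y) by the product rule for exponents.
So the two sides agree for all real values of x and y for which both sides are defined.

Conclusion: Yes, this is an identity.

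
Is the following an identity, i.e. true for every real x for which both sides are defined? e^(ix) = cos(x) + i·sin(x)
Yes, this is an identity.

Claim: e^(ix) = cos(x) + i·sin(x).
Reasoning: Euler's formula. Expand e^(ix) = Σ (ix)^k / k!. Since i² = -1, the even-k terms are Σ (-1)^m x^(2m)/(2m)! = cos(x) and the odd-k terms are i · Σ (-1)^m x^(2m+1)/(2m+1)! = i·sin(x).
So the two sides agree for every real x for which both sides are defined.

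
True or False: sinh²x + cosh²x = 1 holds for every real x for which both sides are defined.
False.

Claim: sinh²x + cosh²x = 1.
Test a specific point where both sides are defined: x = 3.
LHS = sinh²x + cosh²x ≈ 201.7156
RHS = 1 ≈ 1.0000
Since 201.7156 ≠ 1.0000, the equation fails at this point, so it cannot hold for every real x for which both sides are defined.
The correct hyperbolic identity is cosh²x - sinh²x = 1 (a difference); the sum sinh²x + cosh²x equals cosh(2x).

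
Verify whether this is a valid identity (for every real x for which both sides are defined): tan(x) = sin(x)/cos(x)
Claim: tan(x) = sin(x)/cos(x).
Reasoning: For an angle x whose terminal point on the unit circle is (cos x, sin x), tan(x) is defined as the ratio (second coordinate)/(first coordinate) = sin(x)/cos(x), wherever cos(x) ≠ 0.
So the two sides agree for every real x for which both sides are defined.

Conclusion: Yes, this is an identity.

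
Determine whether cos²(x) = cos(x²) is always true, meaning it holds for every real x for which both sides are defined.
No, this is NOT an identity.

Claim: cos²(x) = cos(x²).
Test a specific point where both sides are defined: x = π.
LHS = cos²(x) ≈ 1.0000
RHS = cos(x²) ≈ -0.9027
Since 1.0000 ≠ -0.9027, the equation fails at this point, so it cannot hold for every real x for which both sides are defined.
cos²(x) means (cos x)², squaring the output; cos(x²) squares the input. These are different functions.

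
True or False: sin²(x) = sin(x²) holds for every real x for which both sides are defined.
False.

Claim: sin²(x) = sin(x²).
Test a specific point where both sides are defined: x = -π/2.
LHS = sin²(x) ≈ 1.0000
RHS = sin(x²) ≈ 0.6243
Since 1.0000 ≠ 0.6243, the equation fails at this point, so it cannot hold for every real x for which both sides are defined.
sin²(x) means (sin x)², squaring the output; sin(x²) squares the input. These are different functions.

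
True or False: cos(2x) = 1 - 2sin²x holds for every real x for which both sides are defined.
True.

Claim: cos(2x) = 1 - 2sin²x.
Reasoning: cos(2x) = cos²x - sin²x. Replace cos²x by 1 - sin²x: (1 - sin²x) - sin²x = 1 - 2sin²x.
So the two sides agree for every real x for which both sides are defined.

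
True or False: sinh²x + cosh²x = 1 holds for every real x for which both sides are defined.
Claim: sinh²x + cosh²x = 1.
Test a specific point where both sides are defined: x = 4.
LHS = sinh²x + cosh²x ≈ 1490.4792
RHS = 1 ≈ 1.0000
Since 1490.4792 ≠ 1.0000, the equation fails at this point, so it cannot hold for every real x for which both sides are defined.
The correct hyperbolic identity is cosh²x - sinh²x = 1 (a difference); the sum sinh²x + cosh²x equals cosh(2x).

Conclusion: False.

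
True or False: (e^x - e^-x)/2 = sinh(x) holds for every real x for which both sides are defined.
Claim: (e^x - e^-x)/2 = sinh(x).
Reasoning: This is exactly the definition of the hyperbolic sine: sinh(x) := (e^x - e^-x)/2.
So the two sides agree for every real x for which both sides are defined.

Conclusion: True.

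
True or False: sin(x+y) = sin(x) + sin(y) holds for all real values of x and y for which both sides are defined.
Claim: sin(x+y) = sin(x) + sin(y).
Test a specific point where both sides are defined: x = π/4, y = π/6.
LHS = sin(x+y) ≈ 0.9659
RHS = sin(x) + sin(y) ≈ 1.2071
Since 0.9659 ≠ 1.2071, the equation fails at this point, so it cannot hold for all real values of x and y for which both sides are defined.
The correct expansion is sin(x+y) = sin(x)cos(y) + cos(x)sin(y); sine is not additive.

Conclusion: False.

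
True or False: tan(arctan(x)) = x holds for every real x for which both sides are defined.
Claim: tan(arctan(x)) = x.
Reasoning: For every real x, arctan(x) is by definition the angle in (-π/2, π/2) whose tangent equals x. Taking the tangent of that angle returns x.
So the two sides agree for every real x for which both sides are defined.

Conclusion: True.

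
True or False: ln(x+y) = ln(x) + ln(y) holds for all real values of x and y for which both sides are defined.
False.

Claim: ln(x+y) = ln(x) + ln(y).
Test a specific point where both sides are defined: x = 3, y = 1/2.
LHS = ln(x+y) ≈ 1.2528
RHS = ln(x) + ln(y) ≈ 0.4055
Since 1.2528 ≠ 0.4055, the equation fails at this point, so it cannot hold for all real values of x and y for which both sides are defined.
ln(x) + ln(y) = ln(xy), not ln(x+y).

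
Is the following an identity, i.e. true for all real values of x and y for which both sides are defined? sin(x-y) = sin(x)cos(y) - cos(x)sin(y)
Claim: sin(x-y) = sin(x)cos(y) - cos(x)sin(y).
Reasoning: Replace y by -y in sin(x+y) = sin(x)cos(y) + cos(x)sin(y) and use cos(-y) = cos(y), sin(-y) = -sin(y): sin(x-y) = sin(x)cos(y) - cos(x)sin(y).
So the two sides agree for all real values of x and y for which both sides are defined.

Conclusion: Yes, this is an identity.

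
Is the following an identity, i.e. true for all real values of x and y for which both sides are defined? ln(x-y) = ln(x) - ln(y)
No, this is NOT an identity.

Claim: ln(x-y) = ln(x) - ln(y).
Test a specific point where both sides are defined: x = 2, y = 1/2.
LHS = ln(x-y) ≈ 0.4055
RHS = ln(x) - ln(y) ≈ 1.3863
Since 0.4055 ≠ 1.3863, the equation fails at this point, so it cannot hold for all real values of x and y for which both sides are defined.
ln(x) - ln(y) = ln(x/y), not ln(x-y).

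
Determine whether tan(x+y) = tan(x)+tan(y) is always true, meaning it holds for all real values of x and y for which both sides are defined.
No, this is NOT an identity.

Claim: tan(x+y) = tan(x)+tan(y).
Test a specific point where both sides are defined: x = π/4, y = -π/3.
LHS = tan(x+y) ≈ -0.2679
RHS = tan(x)+tan(y) ≈ -0.7321
Since -0.2679 ≠ -0.7321, the equation fails at this point, so it cannot hold for all real values of x and y for which both sides are defined.
The correct formula is tan(x+y) = (tan(x) + tan(y))/(1 - tan(x)tan(y)).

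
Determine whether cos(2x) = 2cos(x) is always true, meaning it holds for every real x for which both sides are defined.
No, this is NOT an identity.

Claim: cos(2x) = 2cos(x).
Test a specific point where both sides are defined: x = π/2.
LHS = cos(2x) ≈ -1.0000
RHS = 2cos(x) ≈ 0.0000
Since -1.0000 ≠ 0.0000, the equation fails at this point, so it cannot hold for every real x for which both sides are defined.
The correct double-angle formula is cos(2x) = cos²x - sin²x.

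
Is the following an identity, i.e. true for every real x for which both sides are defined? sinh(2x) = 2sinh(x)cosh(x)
Yes, this is an identity.

Claim: sinh(2x) = 2sinh(x)cosh(x).
Reasoning: 2sinh(x)cosh(x) = 2 · (e^x - e^-x)/2 · (e^x + e^-x)/2 = (e^(2x) - e^(-2x))/2 = sinh(2x).
So the two sides agree for every real x for which both sides are defined.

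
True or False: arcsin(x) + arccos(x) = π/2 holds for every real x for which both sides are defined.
Claim: arcsin(x) + arccos(x) = π/2.
Reasoning: Both sides are defined for -1 ≤ x ≤ 1. Let θ = arcsin(x), so sin θ = x and θ ∈ [-π/2, π/2]. Then cos(π/2 - θ) = sin θ = x and π/2 - θ ∈ [0, π], which is exactly the range of arccos, so arccos(x) = π/2 - θ. Adding: arcsin(x) + arccos(x) = θ + (π/2 - θ) = π/2.
So the two sides agree for every real x for which both sides are defined.

Conclusion: True.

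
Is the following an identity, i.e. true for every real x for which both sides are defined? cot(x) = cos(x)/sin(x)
Yes, this is an identity.

Claim: cot(x) = cos(x)/sin(x).
Reasoning: cot(x) is defined as 1/tan(x) = 1/(sin(x)/cos(x)) = cos(x)/sin(x), wherever sin(x) ≠ 0.
So the two sides agree for every real x for which both sides are defined.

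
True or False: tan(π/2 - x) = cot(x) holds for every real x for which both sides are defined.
Claim: tan(π/2 - x) = cot(x).
Reasoning: tan(π/2 - x) = sin(π/2 - x)/cos(π/2 - x) = cos(x)/sin(x) = cot(x), using the cofunction identities sin(π/2 - x) = cos(x) and cos(π/2 - x) = sin(x).
So the two sides agree for every real x for which both sides are defined.

Conclusion: True.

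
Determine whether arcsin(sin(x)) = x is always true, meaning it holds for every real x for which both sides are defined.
No, this is NOT an identity.

Claim: arcsin(sin(x)) = x.
Test a specific point where both sides are defined: x = 2π/3.
LHS = arcsin(sin(x)) ≈ 1.0472
RHS = x ≈ 2.0944
Since 1.0472 ≠ 2.0944, the equation fails at this point, so it cannot hold for every real x for which both sides are defined.
arcsin only returns values in [-π/2, π/2], so arcsin(sin(x)) = x holds only for x in that interval, not for all real x.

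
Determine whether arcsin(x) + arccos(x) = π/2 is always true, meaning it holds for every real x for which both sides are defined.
Yes, this is an identity.

Claim: arcsin(x) + arccos(x) = π/2.
Reasoning: Both sides are defined for -1 ≤ x ≤ 1. Let θ = arcsin(x), so sin θ = x and θ ∈ [-π/2, π/2]. Then cos(π/2 - θ) = sin θ = x and π/2 - θ ∈ [0, π], which is exactly the range of arccos, so arccos(x) = π/2 - θ. Adding: arcsin(x) + arccos(x) = θ + (π/2 - θ) = π/2.
So the two sides agree for every real x for which both sides are defined.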